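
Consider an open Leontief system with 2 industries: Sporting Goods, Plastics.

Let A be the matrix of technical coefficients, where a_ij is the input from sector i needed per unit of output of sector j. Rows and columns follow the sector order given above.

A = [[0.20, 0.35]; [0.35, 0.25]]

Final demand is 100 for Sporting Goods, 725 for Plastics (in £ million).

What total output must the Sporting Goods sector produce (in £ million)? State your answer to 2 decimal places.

I − A =
  [   0.80    -0.35]
  [  -0.35     0.75]
det(I−A) = (0.80)(0.75) − (-0.35)(-0.35) = 0.4775
adj(I−A) = [[0.75, 0.35], [0.35, 0.80]]
(I − A)⁻¹ = adj(I−A) / det(I−A) ≈
  [   1.5707     0.7330]
  [   0.7330     1.6754]
x = (I − A)⁻¹ d = adj(I−A)·d / det(I−A), with det(I−A) = 0.4775:
  x_S = (0.75·100 + 0.35·725) / 0.4775 = 328.75 / 0.4775 ≈ 688.48
  x_P = (0.35·100 + 0.80·725) / 0.4775 = 615.00 / 0.4775 ≈ 1287.96

x_S = 688.48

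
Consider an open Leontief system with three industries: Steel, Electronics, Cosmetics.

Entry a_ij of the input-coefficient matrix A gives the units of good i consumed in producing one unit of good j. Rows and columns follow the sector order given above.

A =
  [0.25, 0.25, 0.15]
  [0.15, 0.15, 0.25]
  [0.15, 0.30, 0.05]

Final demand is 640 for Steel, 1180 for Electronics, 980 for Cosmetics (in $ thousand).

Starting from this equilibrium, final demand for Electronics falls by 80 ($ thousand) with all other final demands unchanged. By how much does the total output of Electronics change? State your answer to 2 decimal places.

I − A =
  [   0.75    -0.25    -0.15]
  [  -0.15     0.85    -0.25]
  [  -0.15    -0.30     0.95]
Cofactors of I−A, C_ij = (−1)^(i+j)·(minor ij) (rows/columns in the sector order above):
  C_11 = (0.85)(0.95) − (-0.25)(-0.30) = 0.7325
  C_12 = −[(-0.15)(0.95) − (-0.25)(-0.15)] = 0.1800
  C_13 = (-0.15)(-0.30) − (0.85)(-0.15) = 0.1725
  C_21 = −[(-0.25)(0.95) − (-0.15)(-0.30)] = 0.2825
  C_22 = (0.75)(0.95) − (-0.15)(-0.15) = 0.6900
  C_23 = −[(0.75)(-0.30) − (-0.25)(-0.15)] = 0.2625
  C_31 = (-0.25)(-0.25) − (-0.15)(0.85) = 0.1900
  C_32 = −[(0.75)(-0.25) − (-0.15)(-0.15)] = 0.2100
  C_33 = (0.75)(0.85) − (-0.25)(-0.15) = 0.6000
det(I−A) = Σ_j (I−A)_1j·C_1j = (0.75)(0.7325) + (-0.25)(0.1800) + (-0.15)(0.1725) = 0.4785
adj(I−A) = Cᵀ =
  [ 0.7325   0.2825   0.1900]
  [ 0.1800   0.6900   0.2100]
  [ 0.1725   0.2625   0.6000]
(I − A)⁻¹ = adj(I−A) / det(I−A) ≈
  [   1.5308     0.5904     0.3971]
  [   0.3762     1.4420     0.4389]
  [   0.3605     0.5486     1.2539]
Δx = (I − A)⁻¹ Δd with Δd having -80 in the Electronics component and 0 elsewhere.
So Δx_E = L_EE · (-80), where L_EE = adj(I−A)_EE / det(I−A) = 0.6900 / 0.4785.
Δx_E = 0.6900 × (-80) / 0.4785 = -55.20 / 0.4785 ≈ -115.36.

Δx_E = -115.36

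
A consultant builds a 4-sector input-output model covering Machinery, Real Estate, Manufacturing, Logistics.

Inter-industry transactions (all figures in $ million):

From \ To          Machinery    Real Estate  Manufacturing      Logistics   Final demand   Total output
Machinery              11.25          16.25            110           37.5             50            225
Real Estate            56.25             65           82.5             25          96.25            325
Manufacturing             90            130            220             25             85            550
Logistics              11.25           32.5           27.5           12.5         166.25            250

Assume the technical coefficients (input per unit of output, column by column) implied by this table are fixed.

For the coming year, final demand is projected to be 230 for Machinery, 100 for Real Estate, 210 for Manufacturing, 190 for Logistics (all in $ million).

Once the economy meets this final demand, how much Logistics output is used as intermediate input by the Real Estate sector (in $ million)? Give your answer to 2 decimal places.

z_42 = 56.74

Technical coefficients a_ij = z_ij / X_j:
  a_11 = 11.25/225 = 0.05, a_21 = 56.25/225 = 0.25, a_31 = 90/225 = 0.40, a_41 = 11.25/225 = 0.05
  a_12 = 16.25/325 = 0.05, a_22 = 65/325 = 0.20, a_32 = 130/325 = 0.40, a_42 = 32.5/325 = 0.10
  a_13 = 110/550 = 0.20, a_23 = 82.5/550 = 0.15, a_33 = 220/550 = 0.40, a_43 = 27.5/550 = 0.05
  a_14 = 37.5/250 = 0.15, a_24 = 25/250 = 0.10, a_34 = 25/250 = 0.10, a_44 = 12.5/250 = 0.05
I − A =
  [   0.95    -0.05    -0.20    -0.15]
  [  -0.25     0.80    -0.15    -0.10]
  [  -0.40    -0.40     0.60    -0.10]
  [  -0.05    -0.10    -0.05     0.95]
Compute the cofactors C_ij = (−1)^(i+j)·(3×3 minor ij) of I−A; the adjugate is their transpose:
adj(I−A) = Cᵀ =
  [ 0.385500   0.118250   0.165625   0.090750]
  [ 0.204000   0.452250   0.189375   0.099750]
  [ 0.403500   0.392750   0.690625   0.177750]
  [ 0.063000   0.074500   0.065000   0.304500]
det(I−A) = Σ_j (I−A)_1j·C_1j = (0.95)(0.385500) + (-0.05)(0.204000) + (-0.20)(0.403500) + (-0.15)(0.063000) = 0.265875
(I − A)⁻¹ = adj(I−A) / det(I−A) ≈
  [   1.4499     0.4448     0.6229     0.3413]
  [   0.7673     1.7010     0.7123     0.3752]
  [   1.5176     1.4772     2.5976     0.6685]
  [   0.2370     0.2802     0.2445     1.1453]
First solve x = (I − A)⁻¹ d = adj(I−A)·d / det(I−A); in particular x_2 = (0.204000·230 + 0.452250·100 + 0.189375·210 + 0.099750·190) / 0.265875 = 150.86625 / 0.265875 ≈ 567.4330.
Intermediate flow from 4 to 2: z_42 = a_42 · x_2 = 0.10 × 150.86625 / 0.265875 = 15.086625 / 0.265875 ≈ 56.74.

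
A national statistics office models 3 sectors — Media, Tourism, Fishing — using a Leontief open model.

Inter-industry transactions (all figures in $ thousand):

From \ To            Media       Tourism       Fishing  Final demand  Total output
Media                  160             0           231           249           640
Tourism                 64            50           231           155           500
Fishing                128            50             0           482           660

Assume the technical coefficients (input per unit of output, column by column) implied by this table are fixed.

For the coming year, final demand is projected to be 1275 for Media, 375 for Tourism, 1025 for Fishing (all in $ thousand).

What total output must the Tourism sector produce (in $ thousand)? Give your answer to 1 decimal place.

Technical coefficients a_ij = z_ij / X_j:
  a_MM = 160/640 = 0.25, a_TM = 64/640 = 0.10, a_FM = 128/640 = 0.20
  a_MT = 0/500 = 0.00, a_TT = 50/500 = 0.10, a_FT = 50/500 = 0.10
  a_MF = 231/660 = 0.35, a_TF = 231/660 = 0.35, a_FF = 0/660 = 0.00
I − A =
  [   0.75     0.00    -0.35]
  [  -0.10     0.90    -0.35]
  [  -0.20    -0.10     1.00]
Cofactors of I−A, C_ij = (−1)^(i+j)·(minor ij) (rows/columns in the sector order above):
  C_11 = (0.90)(1.00) − (-0.35)(-0.10) = 0.8650
  C_12 = −[(-0.10)(1.00) − (-0.35)(-0.20)] = 0.1700
  C_13 = (-0.10)(-0.10) − (0.90)(-0.20) = 0.1900
  C_21 = −[(0.00)(1.00) − (-0.35)(-0.10)] = 0.0350
  C_22 = (0.75)(1.00) − (-0.35)(-0.20) = 0.6800
  C_23 = −[(0.75)(-0.10) − (0.00)(-0.20)] = 0.0750
  C_31 = (0.00)(-0.35) − (-0.35)(0.90) = 0.3150
  C_32 = −[(0.75)(-0.35) − (-0.35)(-0.10)] = 0.2975
  C_33 = (0.75)(0.90) − (0.00)(-0.10) = 0.6750
det(I−A) = Σ_j (I−A)_1j·C_1j = (0.75)(0.8650) + (0.00)(0.1700) + (-0.35)(0.1900) = 0.58225
adj(I−A) = Cᵀ =
  [ 0.8650   0.0350   0.3150]
  [ 0.1700   0.6800   0.2975]
  [ 0.1900   0.0750   0.6750]
(I − A)⁻¹ = adj(I−A) / det(I−A) ≈
  [   1.4856     0.0601     0.5410]
  [   0.2920     1.1679     0.5109]
  [   0.3263     0.1288     1.1593]
x = (I − A)⁻¹ d = adj(I−A)·d / det(I−A), with det(I−A) = 0.58225:
  x_M = (0.8650·1275 + 0.0350·375 + 0.3150·1025) / 0.58225 = 1438.875 / 0.58225 ≈ 2471.2
  x_T = (0.1700·1275 + 0.6800·375 + 0.2975·1025) / 0.58225 = 776.6875 / 0.58225 ≈ 1333.9
  x_F = (0.1900·1275 + 0.0750·375 + 0.6750·1025) / 0.58225 = 962.25 / 0.58225 ≈ 1652.6

x_T = 1333.9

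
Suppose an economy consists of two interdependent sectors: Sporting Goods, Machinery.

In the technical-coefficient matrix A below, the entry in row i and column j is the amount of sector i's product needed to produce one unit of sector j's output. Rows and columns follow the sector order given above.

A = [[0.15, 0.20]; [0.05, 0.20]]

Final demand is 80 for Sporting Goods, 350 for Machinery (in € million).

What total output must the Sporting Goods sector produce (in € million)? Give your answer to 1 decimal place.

I − A =
  [   0.85    -0.20]
  [  -0.05     0.80]
det(I−A) = (0.85)(0.80) − (-0.20)(-0.05) = 0.6700
adj(I−A) = [[0.80, 0.20], [0.05, 0.85]]
(I − A)⁻¹ = adj(I−A) / det(I−A) ≈
  [   1.1940     0.2985]
  [   0.0746     1.2687]
x = (I − A)⁻¹ d = adj(I−A)·d / det(I−A), with det(I−A) = 0.6700:
  x_S = (0.80·80 + 0.20·350) / 0.6700 = 134.00 / 0.6700 = 200.0
  x_M = (0.05·80 + 0.85·350) / 0.6700 = 301.50 / 0.6700 = 450.0

x_S = 200.0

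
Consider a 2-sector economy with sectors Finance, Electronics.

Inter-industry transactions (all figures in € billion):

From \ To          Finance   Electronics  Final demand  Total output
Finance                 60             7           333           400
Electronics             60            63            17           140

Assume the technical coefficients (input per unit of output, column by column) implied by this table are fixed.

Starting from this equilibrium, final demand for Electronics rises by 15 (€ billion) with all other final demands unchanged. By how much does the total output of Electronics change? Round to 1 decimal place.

Δx_E = 27.7

Technical coefficients a_ij = z_ij / X_j:
  a_FF = 60/400 = 0.15, a_EF = 60/400 = 0.15
  a_FE = 7/140 = 0.05, a_EE = 63/140 = 0.45
I − A =
  [   0.85    -0.05]
  [  -0.15     0.55]
det(I−A) = (0.85)(0.55) − (-0.05)(-0.15) = 0.4600
adj(I−A) = [[0.55, 0.05], [0.15, 0.85]]
(I − A)⁻¹ = adj(I−A) / det(I−A) ≈
  [   1.1957     0.1087]
  [   0.3261     1.8478]
Δx = (I − A)⁻¹ Δd with Δd having +15 in the Electronics component and 0 elsewhere.
So Δx_E = L_EE · (+15), where L_EE = adj(I−A)_EE / det(I−A) = 0.85 / 0.4600.
Δx_E = 0.85 × (+15) / 0.4600 = 12.75 / 0.4600 ≈ 27.7.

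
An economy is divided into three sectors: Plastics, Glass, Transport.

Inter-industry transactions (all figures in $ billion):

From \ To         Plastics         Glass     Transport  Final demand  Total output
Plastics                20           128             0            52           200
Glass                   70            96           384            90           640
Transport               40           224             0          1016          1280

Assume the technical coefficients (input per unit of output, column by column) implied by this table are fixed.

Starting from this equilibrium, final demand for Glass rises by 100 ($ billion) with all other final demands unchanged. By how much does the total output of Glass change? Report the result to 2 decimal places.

Technical coefficients a_ij = z_ij / X_j:
  a_PP = 20/200 = 0.10, a_GP = 70/200 = 0.35, a_TP = 40/200 = 0.20
  a_PG = 128/640 = 0.20, a_GG = 96/640 = 0.15, a_TG = 224/640 = 0.35
  a_PT = 0/1280 = 0.00, a_GT = 384/1280 = 0.30, a_TT = 0/1280 = 0.00
I − A =
  [   0.90    -0.20     0.00]
  [  -0.35     0.85    -0.30]
  [  -0.20    -0.35     1.00]
Cofactors of I−A, C_ij = (−1)^(i+j)·(minor ij) (rows/columns in the sector order above):
  C_11 = (0.85)(1.00) − (-0.30)(-0.35) = 0.7450
  C_12 = −[(-0.35)(1.00) − (-0.30)(-0.20)] = 0.4100
  C_13 = (-0.35)(-0.35) − (0.85)(-0.20) = 0.2925
  C_21 = −[(-0.20)(1.00) − (0.00)(-0.35)] = 0.2000
  C_22 = (0.90)(1.00) − (0.00)(-0.20) = 0.9000
  C_23 = −[(0.90)(-0.35) − (-0.20)(-0.20)] = 0.3550
  C_31 = (-0.20)(-0.30) − (0.00)(0.85) = 0.0600
  C_32 = −[(0.90)(-0.30) − (0.00)(-0.35)] = 0.2700
  C_33 = (0.90)(0.85) − (-0.20)(-0.35) = 0.6950
det(I−A) = Σ_j (I−A)_1j·C_1j = (0.90)(0.7450) + (-0.20)(0.4100) + (0.00)(0.2925) = 0.5885
adj(I−A) = Cᵀ =
  [ 0.7450   0.2000   0.0600]
  [ 0.4100   0.9000   0.2700]
  [ 0.2925   0.3550   0.6950]
(I − A)⁻¹ = adj(I−A) / det(I−A) ≈
  [   1.2659     0.3398     0.1020]
  [   0.6967     1.5293     0.4588]
  [   0.4970     0.6032     1.1810]
Δx = (I − A)⁻¹ Δd with Δd having +100 in the Glass component and 0 elsewhere.
So Δx_G = L_GG · (+100), where L_GG = adj(I−A)_GG / det(I−A) = 0.9000 / 0.5885.
Δx_G = 0.9000 × (+100) / 0.5885 = 90.00 / 0.5885 ≈ 152.93.

Δx_G = 152.93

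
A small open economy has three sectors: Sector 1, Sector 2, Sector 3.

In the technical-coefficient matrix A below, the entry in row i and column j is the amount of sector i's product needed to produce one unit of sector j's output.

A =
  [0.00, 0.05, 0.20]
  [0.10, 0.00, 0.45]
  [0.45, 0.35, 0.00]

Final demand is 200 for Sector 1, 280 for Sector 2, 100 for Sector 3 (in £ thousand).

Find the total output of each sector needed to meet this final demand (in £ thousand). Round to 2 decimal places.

I − A =
  [   1.00    -0.05    -0.20]
  [  -0.10     1.00    -0.45]
  [  -0.45    -0.35     1.00]
Cofactors of I−A, C_ij = (−1)^(i+j)·(minor ij) (rows/columns in the sector order above):
  C_11 = (1.00)(1.00) − (-0.45)(-0.35) = 0.8425
  C_12 = −[(-0.10)(1.00) − (-0.45)(-0.45)] = 0.3025
  C_13 = (-0.10)(-0.35) − (1.00)(-0.45) = 0.4850
  C_21 = −[(-0.05)(1.00) − (-0.20)(-0.35)] = 0.1200
  C_22 = (1.00)(1.00) − (-0.20)(-0.45) = 0.9100
  C_23 = −[(1.00)(-0.35) − (-0.05)(-0.45)] = 0.3725
  C_31 = (-0.05)(-0.45) − (-0.20)(1.00) = 0.2225
  C_32 = −[(1.00)(-0.45) − (-0.20)(-0.10)] = 0.4700
  C_33 = (1.00)(1.00) − (-0.05)(-0.10) = 0.9950
det(I−A) = Σ_j (I−A)_1j·C_1j = (1.00)(0.8425) + (-0.05)(0.3025) + (-0.20)(0.4850) = 0.730375
adj(I−A) = Cᵀ =
  [ 0.8425   0.1200   0.2225]
  [ 0.3025   0.9100   0.4700]
  [ 0.4850   0.3725   0.9950]
(I − A)⁻¹ = adj(I−A) / det(I−A) ≈
  [   1.1535     0.1643     0.3046]
  [   0.4142     1.2459     0.6435]
  [   0.6640     0.5100     1.3623]
x = (I − A)⁻¹ d = adj(I−A)·d / det(I−A), with det(I−A) = 0.730375:
  x_1 = (0.8425·200 + 0.1200·280 + 0.2225·100) / 0.730375 = 224.35 / 0.730375 ≈ 307.17
  x_2 = (0.3025·200 + 0.9100·280 + 0.4700·100) / 0.730375 = 362.30 / 0.730375 ≈ 496.05
  x_3 = (0.4850·200 + 0.3725·280 + 0.9950·100) / 0.730375 = 300.80 / 0.730375 ≈ 411.84

x_1 = 307.17, x_2 = 496.05, x_3 = 411.84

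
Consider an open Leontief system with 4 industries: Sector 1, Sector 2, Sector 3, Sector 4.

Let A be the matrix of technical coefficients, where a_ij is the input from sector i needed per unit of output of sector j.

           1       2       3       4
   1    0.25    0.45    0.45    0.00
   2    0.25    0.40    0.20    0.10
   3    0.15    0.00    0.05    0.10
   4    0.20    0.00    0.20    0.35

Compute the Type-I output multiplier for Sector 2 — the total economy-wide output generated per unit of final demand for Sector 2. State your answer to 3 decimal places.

I − A =
  [   0.75    -0.45    -0.45     0.00]
  [  -0.25     0.60    -0.20    -0.10]
  [  -0.15     0.00     0.95    -0.10]
  [  -0.20     0.00    -0.20     0.65]
Compute the cofactors C_ij = (−1)^(i+j)·(3×3 minor ij) of I−A; the adjugate is their transpose:
adj(I−A) = Cᵀ =
  [ 0.358500   0.268875   0.243000   0.078750]
  [ 0.194875   0.395250   0.194625   0.090750]
  [ 0.070500   0.052875   0.210375   0.040500]
  [ 0.132000   0.099000   0.139500   0.266625]
det(I−A) = Σ_j (I−A)_1j·C_1j = (0.75)(0.358500) + (-0.45)(0.194875) + (-0.45)(0.070500) + (0.00)(0.132000) = 0.14945625
(I − A)⁻¹ = adj(I−A) / det(I−A) ≈
  [   2.3987     1.7990     1.6259     0.5269]
  [   1.3039     2.6446     1.3022     0.6072]
  [   0.4717     0.3538     1.4076     0.2710]
  [   0.8832     0.6624     0.9334     1.7840]
The output multiplier for sector j is the column-j sum of the Leontief inverse (I − A)⁻¹ = adj(I−A) / det(I−A).
Column 2 of adj(I−A): (0.268875, 0.395250, 0.052875, 0.099000); det(I−A) = 0.14945625.
m_2 = (0.268875 + 0.395250 + 0.052875 + 0.099000) / 0.14945625 = 0.816 / 0.14945625 ≈ 5.460.

m_2 = 5.460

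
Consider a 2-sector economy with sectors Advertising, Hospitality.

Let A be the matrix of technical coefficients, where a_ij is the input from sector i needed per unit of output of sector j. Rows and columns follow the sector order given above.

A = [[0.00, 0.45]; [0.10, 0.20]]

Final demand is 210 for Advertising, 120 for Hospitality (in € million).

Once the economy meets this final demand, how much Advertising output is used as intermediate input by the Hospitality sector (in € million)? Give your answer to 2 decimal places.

I − A =
  [   1.00    -0.45]
  [  -0.10     0.80]
det(I−A) = (1.00)(0.80) − (-0.45)(-0.10) = 0.7550
adj(I−A) = [[0.80, 0.45], [0.10, 1.00]]
(I − A)⁻¹ = adj(I−A) / det(I−A) ≈
  [   1.0596     0.5960]
  [   0.1325     1.3245]
First solve x = (I − A)⁻¹ d = adj(I−A)·d / det(I−A); in particular x_2 = (0.10·210 + 1.00·120) / 0.7550 = 141.00 / 0.7550 ≈ 186.7550.
Intermediate flow from 1 to 2: z_12 = a_12 · x_2 = 0.45 × 141.00 / 0.7550 = 63.45 / 0.7550 ≈ 84.04.

z_12 = 84.04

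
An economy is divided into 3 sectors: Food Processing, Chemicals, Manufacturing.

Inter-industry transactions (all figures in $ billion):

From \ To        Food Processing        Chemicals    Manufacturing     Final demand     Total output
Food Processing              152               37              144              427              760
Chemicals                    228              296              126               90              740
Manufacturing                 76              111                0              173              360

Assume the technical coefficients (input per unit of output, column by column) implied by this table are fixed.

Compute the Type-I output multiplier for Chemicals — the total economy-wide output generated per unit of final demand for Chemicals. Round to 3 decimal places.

m_2 = 2.624

Technical coefficients a_ij = z_ij / X_j:
  a_11 = 152/760 = 0.20, a_21 = 228/760 = 0.30, a_31 = 76/760 = 0.10
  a_12 = 37/740 = 0.05, a_22 = 296/740 = 0.40, a_32 = 111/740 = 0.15
  a_13 = 144/360 = 0.40, a_23 = 126/360 = 0.35, a_33 = 0/360 = 0.00
I − A =
  [   0.80    -0.05    -0.40]
  [  -0.30     0.60    -0.35]
  [  -0.10    -0.15     1.00]
Cofactors of I−A, C_ij = (−1)^(i+j)·(minor ij) (rows/columns in the sector order above):
  C_11 = (0.60)(1.00) − (-0.35)(-0.15) = 0.5475
  C_12 = −[(-0.30)(1.00) − (-0.35)(-0.10)] = 0.3350
  C_13 = (-0.30)(-0.15) − (0.60)(-0.10) = 0.1050
  C_21 = −[(-0.05)(1.00) − (-0.40)(-0.15)] = 0.1100
  C_22 = (0.80)(1.00) − (-0.40)(-0.10) = 0.7600
  C_23 = −[(0.80)(-0.15) − (-0.05)(-0.10)] = 0.1250
  C_31 = (-0.05)(-0.35) − (-0.40)(0.60) = 0.2575
  C_32 = −[(0.80)(-0.35) − (-0.40)(-0.30)] = 0.4000
  C_33 = (0.80)(0.60) − (-0.05)(-0.30) = 0.4650
det(I−A) = Σ_j (I−A)_1j·C_1j = (0.80)(0.5475) + (-0.05)(0.3350) + (-0.40)(0.1050) = 0.37925
adj(I−A) = Cᵀ =
  [ 0.5475   0.1100   0.2575]
  [ 0.3350   0.7600   0.4000]
  [ 0.1050   0.1250   0.4650]
(I − A)⁻¹ = adj(I−A) / det(I−A) ≈
  [   1.4436     0.2900     0.6790]
  [   0.8833     2.0040     1.0547]
  [   0.2769     0.3296     1.2261]
The output multiplier for sector j is the column-j sum of the Leontief inverse (I − A)⁻¹ = adj(I−A) / det(I−A).
Column 2 of adj(I−A): (0.1100, 0.7600, 0.1250); det(I−A) = 0.37925.
m_2 = (0.1100 + 0.7600 + 0.1250) / 0.37925 = 0.995 / 0.37925 ≈ 2.624.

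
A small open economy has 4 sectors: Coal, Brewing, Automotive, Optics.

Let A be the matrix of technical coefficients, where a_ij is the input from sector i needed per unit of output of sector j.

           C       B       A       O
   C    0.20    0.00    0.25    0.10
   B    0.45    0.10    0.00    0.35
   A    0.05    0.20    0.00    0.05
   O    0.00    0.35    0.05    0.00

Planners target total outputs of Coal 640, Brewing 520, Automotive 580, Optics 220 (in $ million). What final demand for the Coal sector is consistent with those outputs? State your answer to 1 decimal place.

I − A =
  [   0.80     0.00    -0.25    -0.10]
  [  -0.45     0.90     0.00    -0.35]
  [  -0.05    -0.20     1.00    -0.05]
  [   0.00    -0.35    -0.05     1.00]
d = (I − A) x:
  d_C = (+0.80)·640 + (+0.00)·520 + (-0.25)·580 + (-0.10)·220 = 345.0
  d_B = (-0.45)·640 + (+0.90)·520 + (+0.00)·580 + (-0.35)·220 = 103.0
  d_A = (-0.05)·640 + (-0.20)·520 + (+1.00)·580 + (-0.05)·220 = 433.0
  d_O = (+0.00)·640 + (-0.35)·520 + (-0.05)·580 + (+1.00)·220 = 9.0

d_C = 345.0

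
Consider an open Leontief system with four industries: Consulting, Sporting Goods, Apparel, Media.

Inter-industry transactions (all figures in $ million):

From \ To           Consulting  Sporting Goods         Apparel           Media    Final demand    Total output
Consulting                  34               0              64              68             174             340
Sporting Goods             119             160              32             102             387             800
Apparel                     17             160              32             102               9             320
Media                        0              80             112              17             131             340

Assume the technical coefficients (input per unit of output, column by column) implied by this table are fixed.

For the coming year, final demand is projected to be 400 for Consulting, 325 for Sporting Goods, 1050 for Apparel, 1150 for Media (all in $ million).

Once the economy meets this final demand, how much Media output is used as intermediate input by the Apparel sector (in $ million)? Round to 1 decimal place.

Technical coefficients a_ij = z_ij / X_j:
  a_CC = 34/340 = 0.10, a_SC = 119/340 = 0.35, a_AC = 17/340 = 0.05, a_MC = 0/340 = 0.00
  a_CS = 0/800 = 0.00, a_SS = 160/800 = 0.20, a_AS = 160/800 = 0.20, a_MS = 80/800 = 0.10
  a_CA = 64/320 = 0.20, a_SA = 32/320 = 0.10, a_AA = 32/320 = 0.10, a_MA = 112/320 = 0.35
  a_CM = 68/340 = 0.20, a_SM = 102/340 = 0.30, a_AM = 102/340 = 0.30, a_MM = 17/340 = 0.05
I − A =
  [   0.90     0.00    -0.20    -0.20]
  [  -0.35     0.80    -0.10    -0.30]
  [  -0.05    -0.20     0.90    -0.30]
  [   0.00    -0.10    -0.35     0.95]
Compute the cofactors C_ij = (−1)^(i+j)·(3×3 minor ij) of I−A; the adjugate is their transpose:
adj(I−A) = Cᵀ =
  [ 0.5300   0.0760   0.2040   0.2000]
  [ 0.2725   0.6620   0.2710   0.3520]
  [ 0.1135   0.1990   0.6500   0.2920]
  [ 0.0705   0.1430   0.2680   0.6080]
det(I−A) = Σ_j (I−A)_1j·C_1j = (0.90)(0.5300) + (0.00)(0.2725) + (-0.20)(0.1135) + (-0.20)(0.0705) = 0.4402
(I − A)⁻¹ = adj(I−A) / det(I−A) ≈
  [   1.2040     0.1726     0.4634     0.4543]
  [   0.6190     1.5039     0.6156     0.7996]
  [   0.2578     0.4521     1.4766     0.6633]
  [   0.1602     0.3249     0.6088     1.3812]
First solve x = (I − A)⁻¹ d = adj(I−A)·d / det(I−A); in particular x_A = (0.1135·400 + 0.1990·325 + 0.6500·1050 + 0.2920·1150) / 0.4402 = 1128.375 / 0.4402 ≈ 2563.323.
Intermediate flow from M to A: z_MA = a_MA · x_A = 0.35 × 1128.375 / 0.4402 = 394.93125 / 0.4402 ≈ 897.2.

z_MA = 897.2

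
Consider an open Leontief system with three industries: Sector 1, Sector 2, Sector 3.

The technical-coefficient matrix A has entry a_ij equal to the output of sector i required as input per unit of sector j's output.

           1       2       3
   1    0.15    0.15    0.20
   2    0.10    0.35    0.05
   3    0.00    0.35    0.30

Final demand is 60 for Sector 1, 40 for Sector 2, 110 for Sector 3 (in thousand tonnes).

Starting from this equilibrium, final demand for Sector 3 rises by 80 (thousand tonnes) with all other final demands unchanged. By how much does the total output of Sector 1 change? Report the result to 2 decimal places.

Δx_1 = 31.04

I − A =
  [   0.85    -0.15    -0.20]
  [  -0.10     0.65    -0.05]
  [   0.00    -0.35     0.70]
Cofactors of I−A, C_ij = (−1)^(i+j)·(minor ij) (rows/columns in the sector order above):
  C_11 = (0.65)(0.70) − (-0.05)(-0.35) = 0.4375
  C_12 = −[(-0.10)(0.70) − (-0.05)(0.00)] = 0.0700
  C_13 = (-0.10)(-0.35) − (0.65)(0.00) = 0.0350
  C_21 = −[(-0.15)(0.70) − (-0.20)(-0.35)] = 0.1750
  C_22 = (0.85)(0.70) − (-0.20)(0.00) = 0.5950
  C_23 = −[(0.85)(-0.35) − (-0.15)(0.00)] = 0.2975
  C_31 = (-0.15)(-0.05) − (-0.20)(0.65) = 0.1375
  C_32 = −[(0.85)(-0.05) − (-0.20)(-0.10)] = 0.0625
  C_33 = (0.85)(0.65) − (-0.15)(-0.10) = 0.5375
det(I−A) = Σ_j (I−A)_1j·C_1j = (0.85)(0.4375) + (-0.15)(0.0700) + (-0.20)(0.0350) = 0.354375
adj(I−A) = Cᵀ =
  [ 0.4375   0.1750   0.1375]
  [ 0.0700   0.5950   0.0625]
  [ 0.0350   0.2975   0.5375]
(I − A)⁻¹ = adj(I−A) / det(I−A) ≈
  [   1.2346     0.4938     0.3880]
  [   0.1975     1.6790     0.1764]
  [   0.0988     0.8395     1.5168]
Δx = (I − A)⁻¹ Δd with Δd having +80 in the Sector 3 component and 0 elsewhere.
So Δx_1 = L_13 · (+80), where L_13 = adj(I−A)_13 / det(I−A) = 0.1375 / 0.354375.
Δx_1 = 0.1375 × (+80) / 0.354375 = 11.00 / 0.354375 ≈ 31.04.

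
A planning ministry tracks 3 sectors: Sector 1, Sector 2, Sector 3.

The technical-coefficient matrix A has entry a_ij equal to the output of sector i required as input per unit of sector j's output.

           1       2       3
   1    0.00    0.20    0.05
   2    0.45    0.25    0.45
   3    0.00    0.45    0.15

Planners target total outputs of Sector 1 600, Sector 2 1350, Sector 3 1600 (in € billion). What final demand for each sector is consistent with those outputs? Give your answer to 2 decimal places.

d_1 = 250.00, d_2 = 22.50, d_3 = 752.50

I − A =
  [   1.00    -0.20    -0.05]
  [  -0.45     0.75    -0.45]
  [   0.00    -0.45     0.85]
d = (I − A) x:
  d_1 = (+1.00)·600 + (-0.20)·1350 + (-0.05)·1600 = 250.00
  d_2 = (-0.45)·600 + (+0.75)·1350 + (-0.45)·1600 = 22.50
  d_3 = (+0.00)·600 + (-0.45)·1350 + (+0.85)·1600 = 752.50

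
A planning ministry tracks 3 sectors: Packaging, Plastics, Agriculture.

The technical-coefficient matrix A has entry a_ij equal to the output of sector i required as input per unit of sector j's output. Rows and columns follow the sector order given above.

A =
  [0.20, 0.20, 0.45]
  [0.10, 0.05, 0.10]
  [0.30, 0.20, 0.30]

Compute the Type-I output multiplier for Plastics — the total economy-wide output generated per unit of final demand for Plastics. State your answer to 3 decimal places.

m_2 = 2.439

I − A =
  [   0.80    -0.20    -0.45]
  [  -0.10     0.95    -0.10]
  [  -0.30    -0.20     0.70]
Cofactors of I−A, C_ij = (−1)^(i+j)·(minor ij) (rows/columns in the sector order above):
  C_11 = (0.95)(0.70) − (-0.10)(-0.20) = 0.6450
  C_12 = −[(-0.10)(0.70) − (-0.10)(-0.30)] = 0.1000
  C_13 = (-0.10)(-0.20) − (0.95)(-0.30) = 0.3050
  C_21 = −[(-0.20)(0.70) − (-0.45)(-0.20)] = 0.2300
  C_22 = (0.80)(0.70) − (-0.45)(-0.30) = 0.4250
  C_23 = −[(0.80)(-0.20) − (-0.20)(-0.30)] = 0.2200
  C_31 = (-0.20)(-0.10) − (-0.45)(0.95) = 0.4475
  C_32 = −[(0.80)(-0.10) − (-0.45)(-0.10)] = 0.1250
  C_33 = (0.80)(0.95) − (-0.20)(-0.10) = 0.7400
det(I−A) = Σ_j (I−A)_1j·C_1j = (0.80)(0.6450) + (-0.20)(0.1000) + (-0.45)(0.3050) = 0.35875
adj(I−A) = Cᵀ =
  [ 0.6450   0.2300   0.4475]
  [ 0.1000   0.4250   0.1250]
  [ 0.3050   0.2200   0.7400]
(I − A)⁻¹ = adj(I−A) / det(I−A) ≈
  [   1.7979     0.6411     1.2474]
  [   0.2787     1.1847     0.3484]
  [   0.8502     0.6132     2.0627]
The output multiplier for sector j is the column-j sum of the Leontief inverse (I − A)⁻¹ = adj(I−A) / det(I−A).
Column 2 of adj(I−A): (0.2300, 0.4250, 0.2200); det(I−A) = 0.35875.
m_2 = (0.2300 + 0.4250 + 0.2200) / 0.35875 = 0.875 / 0.35875 ≈ 2.439.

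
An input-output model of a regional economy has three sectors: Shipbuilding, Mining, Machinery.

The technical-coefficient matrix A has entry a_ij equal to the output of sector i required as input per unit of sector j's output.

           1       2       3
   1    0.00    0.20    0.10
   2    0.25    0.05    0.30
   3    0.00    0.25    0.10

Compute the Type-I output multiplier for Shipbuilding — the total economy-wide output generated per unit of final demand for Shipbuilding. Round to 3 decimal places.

I − A =
  [   1.00    -0.20    -0.10]
  [  -0.25     0.95    -0.30]
  [   0.00    -0.25     0.90]
Cofactors of I−A, C_ij = (−1)^(i+j)·(minor ij) (rows/columns in the sector order above):
  C_11 = (0.95)(0.90) − (-0.30)(-0.25) = 0.7800
  C_12 = −[(-0.25)(0.90) − (-0.30)(0.00)] = 0.2250
  C_13 = (-0.25)(-0.25) − (0.95)(0.00) = 0.0625
  C_21 = −[(-0.20)(0.90) − (-0.10)(-0.25)] = 0.2050
  C_22 = (1.00)(0.90) − (-0.10)(0.00) = 0.9000
  C_23 = −[(1.00)(-0.25) − (-0.20)(0.00)] = 0.2500
  C_31 = (-0.20)(-0.30) − (-0.10)(0.95) = 0.1550
  C_32 = −[(1.00)(-0.30) − (-0.10)(-0.25)] = 0.3250
  C_33 = (1.00)(0.95) − (-0.20)(-0.25) = 0.9000
det(I−A) = Σ_j (I−A)_1j·C_1j = (1.00)(0.7800) + (-0.20)(0.2250) + (-0.10)(0.0625) = 0.72875
adj(I−A) = Cᵀ =
  [ 0.7800   0.2050   0.1550]
  [ 0.2250   0.9000   0.3250]
  [ 0.0625   0.2500   0.9000]
(I − A)⁻¹ = adj(I−A) / det(I−A) ≈
  [   1.0703     0.2813     0.2127]
  [   0.3087     1.2350     0.4460]
  [   0.0858     0.3431     1.2350]
The output multiplier for sector j is the column-j sum of the Leontief inverse (I − A)⁻¹ = adj(I−A) / det(I−A).
Column 1 of adj(I−A): (0.7800, 0.2250, 0.0625); det(I−A) = 0.72875.
m_1 = (0.7800 + 0.2250 + 0.0625) / 0.72875 = 1.0675 / 0.72875 ≈ 1.465.

m_1 = 1.465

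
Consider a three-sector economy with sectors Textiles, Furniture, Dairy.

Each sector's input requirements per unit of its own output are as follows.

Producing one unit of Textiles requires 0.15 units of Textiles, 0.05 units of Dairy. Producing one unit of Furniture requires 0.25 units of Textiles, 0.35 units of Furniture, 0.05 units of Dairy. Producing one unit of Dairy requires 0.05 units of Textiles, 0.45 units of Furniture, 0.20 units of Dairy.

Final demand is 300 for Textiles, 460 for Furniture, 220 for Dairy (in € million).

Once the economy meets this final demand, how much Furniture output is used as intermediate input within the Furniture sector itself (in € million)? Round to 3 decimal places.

z_22 = 338.989

I − A =
  [   0.85    -0.25    -0.05]
  [   0.00     0.65    -0.45]
  [  -0.05    -0.05     0.80]
Cofactors of I−A, C_ij = (−1)^(i+j)·(minor ij) (rows/columns in the sector order above):
  C_11 = (0.65)(0.80) − (-0.45)(-0.05) = 0.4975
  C_12 = −[(0.00)(0.80) − (-0.45)(-0.05)] = 0.0225
  C_13 = (0.00)(-0.05) − (0.65)(-0.05) = 0.0325
  C_21 = −[(-0.25)(0.80) − (-0.05)(-0.05)] = 0.2025
  C_22 = (0.85)(0.80) − (-0.05)(-0.05) = 0.6775
  C_23 = −[(0.85)(-0.05) − (-0.25)(-0.05)] = 0.0550
  C_31 = (-0.25)(-0.45) − (-0.05)(0.65) = 0.1450
  C_32 = −[(0.85)(-0.45) − (-0.05)(0.00)] = 0.3825
  C_33 = (0.85)(0.65) − (-0.25)(0.00) = 0.5525
det(I−A) = Σ_j (I−A)_1j·C_1j = (0.85)(0.4975) + (-0.25)(0.0225) + (-0.05)(0.0325) = 0.415625
adj(I−A) = Cᵀ =
  [ 0.4975   0.2025   0.1450]
  [ 0.0225   0.6775   0.3825]
  [ 0.0325   0.0550   0.5525]
(I − A)⁻¹ = adj(I−A) / det(I−A) ≈
  [   1.1970     0.4872     0.3489]
  [   0.0541     1.6301     0.9203]
  [   0.0782     0.1323     1.3293]
First solve x = (I − A)⁻¹ d = adj(I−A)·d / det(I−A); in particular x_2 = (0.0225·300 + 0.6775·460 + 0.3825·220) / 0.415625 = 402.55 / 0.415625 ≈ 968.54135.
Intermediate flow from 2 to 2: z_22 = a_22 · x_2 = 0.35 × 402.55 / 0.415625 = 140.8925 / 0.415625 ≈ 338.989.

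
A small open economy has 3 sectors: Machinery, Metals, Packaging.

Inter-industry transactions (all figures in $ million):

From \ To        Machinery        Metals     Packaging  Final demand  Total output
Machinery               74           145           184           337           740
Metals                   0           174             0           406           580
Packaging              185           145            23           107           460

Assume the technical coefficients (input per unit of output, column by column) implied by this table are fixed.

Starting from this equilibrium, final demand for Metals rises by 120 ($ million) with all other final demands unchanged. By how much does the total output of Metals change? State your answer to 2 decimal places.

Technical coefficients a_ij = z_ij / X_j:
  a_11 = 74/740 = 0.10, a_21 = 0/740 = 0.00, a_31 = 185/740 = 0.25
  a_12 = 145/580 = 0.25, a_22 = 174/580 = 0.30, a_32 = 145/580 = 0.25
  a_13 = 184/460 = 0.40, a_23 = 0/460 = 0.00, a_33 = 23/460 = 0.05
I − A =
  [   0.90    -0.25    -0.40]
  [   0.00     0.70     0.00]
  [  -0.25    -0.25     0.95]
Cofactors of I−A, C_ij = (−1)^(i+j)·(minor ij) (rows/columns in the sector order above):
  C_11 = (0.70)(0.95) − (0.00)(-0.25) = 0.6650
  C_12 = −[(0.00)(0.95) − (0.00)(-0.25)] = 0.0000
  C_13 = (0.00)(-0.25) − (0.70)(-0.25) = 0.1750
  C_21 = −[(-0.25)(0.95) − (-0.40)(-0.25)] = 0.3375
  C_22 = (0.90)(0.95) − (-0.40)(-0.25) = 0.7550
  C_23 = −[(0.90)(-0.25) − (-0.25)(-0.25)] = 0.2875
  C_31 = (-0.25)(0.00) − (-0.40)(0.70) = 0.2800
  C_32 = −[(0.90)(0.00) − (-0.40)(0.00)] = 0.0000
  C_33 = (0.90)(0.70) − (-0.25)(0.00) = 0.6300
det(I−A) = Σ_j (I−A)_1j·C_1j = (0.90)(0.6650) + (-0.25)(0.0000) + (-0.40)(0.1750) = 0.5285
adj(I−A) = Cᵀ =
  [ 0.6650   0.3375   0.2800]
  [ 0.0000   0.7550   0.0000]
  [ 0.1750   0.2875   0.6300]
(I − A)⁻¹ = adj(I−A) / det(I−A) ≈
  [   1.2583     0.6386     0.5298]
  [   0.0000     1.4286     0.0000]
  [   0.3311     0.5440     1.1921]
Δx = (I − A)⁻¹ Δd with Δd having +120 in the Metals component and 0 elsewhere.
So Δx_2 = L_22 · (+120), where L_22 = adj(I−A)_22 / det(I−A) = 0.7550 / 0.5285.
Δx_2 = 0.7550 × (+120) / 0.5285 = 90.60 / 0.5285 ≈ 171.43.

Δx_2 = 171.43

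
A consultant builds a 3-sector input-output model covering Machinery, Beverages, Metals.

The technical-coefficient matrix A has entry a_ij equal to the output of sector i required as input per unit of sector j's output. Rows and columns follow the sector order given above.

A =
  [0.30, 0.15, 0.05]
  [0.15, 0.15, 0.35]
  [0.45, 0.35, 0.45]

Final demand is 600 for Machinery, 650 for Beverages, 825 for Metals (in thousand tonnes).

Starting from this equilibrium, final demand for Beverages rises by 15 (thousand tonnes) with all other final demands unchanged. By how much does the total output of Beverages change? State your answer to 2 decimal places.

Δx_2 = 29.59

I − A =
  [   0.70    -0.15    -0.05]
  [  -0.15     0.85    -0.35]
  [  -0.45    -0.35     0.55]
Cofactors of I−A, C_ij = (−1)^(i+j)·(minor ij) (rows/columns in the sector order above):
  C_11 = (0.85)(0.55) − (-0.35)(-0.35) = 0.3450
  C_12 = −[(-0.15)(0.55) − (-0.35)(-0.45)] = 0.2400
  C_13 = (-0.15)(-0.35) − (0.85)(-0.45) = 0.4350
  C_21 = −[(-0.15)(0.55) − (-0.05)(-0.35)] = 0.1000
  C_22 = (0.70)(0.55) − (-0.05)(-0.45) = 0.3625
  C_23 = −[(0.70)(-0.35) − (-0.15)(-0.45)] = 0.3125
  C_31 = (-0.15)(-0.35) − (-0.05)(0.85) = 0.0950
  C_32 = −[(0.70)(-0.35) − (-0.05)(-0.15)] = 0.2525
  C_33 = (0.70)(0.85) − (-0.15)(-0.15) = 0.5725
det(I−A) = Σ_j (I−A)_1j·C_1j = (0.70)(0.3450) + (-0.15)(0.2400) + (-0.05)(0.4350) = 0.18375
adj(I−A) = Cᵀ =
  [ 0.3450   0.1000   0.0950]
  [ 0.2400   0.3625   0.2525]
  [ 0.4350   0.3125   0.5725]
(I − A)⁻¹ = adj(I−A) / det(I−A) ≈
  [   1.8776     0.5442     0.5170]
  [   1.3061     1.9728     1.3741]
  [   2.3673     1.7007     3.1156]
Δx = (I − A)⁻¹ Δd with Δd having +15 in the Beverages component and 0 elsewhere.
So Δx_2 = L_22 · (+15), where L_22 = adj(I−A)_22 / det(I−A) = 0.3625 / 0.18375.
Δx_2 = 0.3625 × (+15) / 0.18375 = 5.4375 / 0.18375 ≈ 29.59.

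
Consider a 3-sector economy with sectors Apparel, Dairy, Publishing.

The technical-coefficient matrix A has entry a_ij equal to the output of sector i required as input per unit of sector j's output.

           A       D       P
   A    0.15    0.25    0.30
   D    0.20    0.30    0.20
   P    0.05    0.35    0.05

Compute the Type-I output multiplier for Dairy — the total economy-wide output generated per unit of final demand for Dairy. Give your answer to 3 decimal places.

I − A =
  [   0.85    -0.25    -0.30]
  [  -0.20     0.70    -0.20]
  [  -0.05    -0.35     0.95]
Cofactors of I−A, C_ij = (−1)^(i+j)·(minor ij) (rows/columns in the sector order above):
  C_11 = (0.70)(0.95) − (-0.20)(-0.35) = 0.5950
  C_12 = −[(-0.20)(0.95) − (-0.20)(-0.05)] = 0.2000
  C_13 = (-0.20)(-0.35) − (0.70)(-0.05) = 0.1050
  C_21 = −[(-0.25)(0.95) − (-0.30)(-0.35)] = 0.3425
  C_22 = (0.85)(0.95) − (-0.30)(-0.05) = 0.7925
  C_23 = −[(0.85)(-0.35) − (-0.25)(-0.05)] = 0.3100
  C_31 = (-0.25)(-0.20) − (-0.30)(0.70) = 0.2600
  C_32 = −[(0.85)(-0.20) − (-0.30)(-0.20)] = 0.2300
  C_33 = (0.85)(0.70) − (-0.25)(-0.20) = 0.5450
det(I−A) = Σ_j (I−A)_1j·C_1j = (0.85)(0.5950) + (-0.25)(0.2000) + (-0.30)(0.1050) = 0.42425
adj(I−A) = Cᵀ =
  [ 0.5950   0.3425   0.2600]
  [ 0.2000   0.7925   0.2300]
  [ 0.1050   0.3100   0.5450]
(I − A)⁻¹ = adj(I−A) / det(I−A) ≈
  [   1.4025     0.8073     0.6128]
  [   0.4714     1.8680     0.5421]
  [   0.2475     0.7307     1.2846]
The output multiplier for sector j is the column-j sum of the Leontief inverse (I − A)⁻¹ = adj(I−A) / det(I−A).
Column D of adj(I−A): (0.3425, 0.7925, 0.3100); det(I−A) = 0.42425.
m_D = (0.3425 + 0.7925 + 0.3100) / 0.42425 = 1.445 / 0.42425 ≈ 3.406.

m_D = 3.406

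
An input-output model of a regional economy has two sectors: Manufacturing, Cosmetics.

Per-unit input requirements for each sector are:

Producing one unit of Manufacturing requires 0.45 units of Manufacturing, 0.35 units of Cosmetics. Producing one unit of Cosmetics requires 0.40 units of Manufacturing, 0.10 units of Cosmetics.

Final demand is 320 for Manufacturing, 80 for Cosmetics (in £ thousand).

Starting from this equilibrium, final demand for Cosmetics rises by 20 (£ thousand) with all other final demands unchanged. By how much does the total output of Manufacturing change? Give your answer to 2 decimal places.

I − A =
  [   0.55    -0.40]
  [  -0.35     0.90]
det(I−A) = (0.55)(0.90) − (-0.40)(-0.35) = 0.3550
adj(I−A) = [[0.90, 0.40], [0.35, 0.55]]
(I − A)⁻¹ = adj(I−A) / det(I−A) ≈
  [   2.5352     1.1268]
  [   0.9859     1.5493]
Δx = (I − A)⁻¹ Δd with Δd having +20 in the Cosmetics component and 0 elsewhere.
So Δx_M = L_MC · (+20), where L_MC = adj(I−A)_MC / det(I−A) = 0.40 / 0.3550.
Δx_M = 0.40 × (+20) / 0.3550 = 8.00 / 0.3550 ≈ 22.54.

Δx_M = 22.54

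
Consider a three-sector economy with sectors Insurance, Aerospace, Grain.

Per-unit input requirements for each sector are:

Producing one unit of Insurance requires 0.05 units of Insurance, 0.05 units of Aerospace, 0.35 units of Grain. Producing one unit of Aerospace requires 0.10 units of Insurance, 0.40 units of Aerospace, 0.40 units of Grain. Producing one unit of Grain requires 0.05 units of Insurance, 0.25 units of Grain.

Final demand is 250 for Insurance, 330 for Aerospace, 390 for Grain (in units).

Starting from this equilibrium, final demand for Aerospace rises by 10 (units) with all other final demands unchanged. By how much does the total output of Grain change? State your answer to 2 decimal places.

I − A =
  [   0.95    -0.10    -0.05]
  [  -0.05     0.60     0.00]
  [  -0.35    -0.40     0.75]
Cofactors of I−A, C_ij = (−1)^(i+j)·(minor ij) (rows/columns in the sector order above):
  C_11 = (0.60)(0.75) − (0.00)(-0.40) = 0.4500
  C_12 = −[(-0.05)(0.75) − (0.00)(-0.35)] = 0.0375
  C_13 = (-0.05)(-0.40) − (0.60)(-0.35) = 0.2300
  C_21 = −[(-0.10)(0.75) − (-0.05)(-0.40)] = 0.0950
  C_22 = (0.95)(0.75) − (-0.05)(-0.35) = 0.6950
  C_23 = −[(0.95)(-0.40) − (-0.10)(-0.35)] = 0.4150
  C_31 = (-0.10)(0.00) − (-0.05)(0.60) = 0.0300
  C_32 = −[(0.95)(0.00) − (-0.05)(-0.05)] = 0.0025
  C_33 = (0.95)(0.60) − (-0.10)(-0.05) = 0.5650
det(I−A) = Σ_j (I−A)_1j·C_1j = (0.95)(0.4500) + (-0.10)(0.0375) + (-0.05)(0.2300) = 0.41225
adj(I−A) = Cᵀ =
  [ 0.4500   0.0950   0.0300]
  [ 0.0375   0.6950   0.0025]
  [ 0.2300   0.4150   0.5650]
(I − A)⁻¹ = adj(I−A) / det(I−A) ≈
  [   1.0916     0.2304     0.0728]
  [   0.0910     1.6859     0.0061]
  [   0.5579     1.0067     1.3705]
Δx = (I − A)⁻¹ Δd with Δd having +10 in the Aerospace component and 0 elsewhere.
So Δx_G = L_GA · (+10), where L_GA = adj(I−A)_GA / det(I−A) = 0.4150 / 0.41225.
Δx_G = 0.4150 × (+10) / 0.41225 = 4.15 / 0.41225 ≈ 10.07.

Δx_G = 10.07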